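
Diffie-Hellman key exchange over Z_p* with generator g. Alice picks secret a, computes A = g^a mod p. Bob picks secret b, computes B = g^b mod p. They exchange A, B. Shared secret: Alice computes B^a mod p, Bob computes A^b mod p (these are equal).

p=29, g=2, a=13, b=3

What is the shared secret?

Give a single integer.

A = 2^13 mod 29  (bits of 13 = 1101)
  bit 0 = 1: r = r^2 * 2 mod 29 = 1^2 * 2 = 1*2 = 2
  bit 1 = 1: r = r^2 * 2 mod 29 = 2^2 * 2 = 4*2 = 8
  bit 2 = 0: r = r^2 mod 29 = 8^2 = 6
  bit 3 = 1: r = r^2 * 2 mod 29 = 6^2 * 2 = 7*2 = 14
  -> A = 14
B = 2^3 mod 29  (bits of 3 = 11)
  bit 0 = 1: r = r^2 * 2 mod 29 = 1^2 * 2 = 1*2 = 2
  bit 1 = 1: r = r^2 * 2 mod 29 = 2^2 * 2 = 4*2 = 8
  -> B = 8
s = B^a = 8^13 mod 29  (bits of 13 = 1101)
  bit 0 = 1: r = r^2 * 8 mod 29 = 1^2 * 8 = 1*8 = 8
  bit 1 = 1: r = r^2 * 8 mod 29 = 8^2 * 8 = 6*8 = 19
  bit 2 = 0: r = r^2 mod 29 = 19^2 = 13
  bit 3 = 1: r = r^2 * 8 mod 29 = 13^2 * 8 = 24*8 = 18
  -> s = B^a = 18

Answer: 18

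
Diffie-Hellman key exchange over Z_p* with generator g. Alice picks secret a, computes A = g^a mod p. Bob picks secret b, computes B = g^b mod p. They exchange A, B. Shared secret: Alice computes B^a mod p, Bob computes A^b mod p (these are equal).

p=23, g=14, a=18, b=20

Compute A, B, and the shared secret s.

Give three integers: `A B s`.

A = 14^18 mod 23  (bits of 18 = 10010)
  bit 0 = 1: r = r^2 * 14 mod 23 = 1^2 * 14 = 1*14 = 14
  bit 1 = 0: r = r^2 mod 23 = 14^2 = 12
  bit 2 = 0: r = r^2 mod 23 = 12^2 = 6
  bit 3 = 1: r = r^2 * 14 mod 23 = 6^2 * 14 = 13*14 = 21
  bit 4 = 0: r = r^2 mod 23 = 21^2 = 4
  -> A = 4
B = 14^20 mod 23  (bits of 20 = 10100)
  bit 0 = 1: r = r^2 * 14 mod 23 = 1^2 * 14 = 1*14 = 14
  bit 1 = 0: r = r^2 mod 23 = 14^2 = 12
  bit 2 = 1: r = r^2 * 14 mod 23 = 12^2 * 14 = 6*14 = 15
  bit 3 = 0: r = r^2 mod 23 = 15^2 = 18
  bit 4 = 0: r = r^2 mod 23 = 18^2 = 2
  -> B = 2
s = B^a = 2^18 mod 23  (bits of 18 = 10010)
  bit 0 = 1: r = r^2 * 2 mod 23 = 1^2 * 2 = 1*2 = 2
  bit 1 = 0: r = r^2 mod 23 = 2^2 = 4
  bit 2 = 0: r = r^2 mod 23 = 4^2 = 16
  bit 3 = 1: r = r^2 * 2 mod 23 = 16^2 * 2 = 3*2 = 6
  bit 4 = 0: r = r^2 mod 23 = 6^2 = 13
  -> s = B^a = 13

Answer: 4 2 13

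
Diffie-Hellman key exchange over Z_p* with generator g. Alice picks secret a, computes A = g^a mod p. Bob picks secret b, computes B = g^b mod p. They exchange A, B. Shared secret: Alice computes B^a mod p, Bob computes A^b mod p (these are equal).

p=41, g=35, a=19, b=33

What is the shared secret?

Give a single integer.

Answer: 29

Derivation:
A = 35^19 mod 41  (bits of 19 = 10011)
  bit 0 = 1: r = r^2 * 35 mod 41 = 1^2 * 35 = 1*35 = 35
  bit 1 = 0: r = r^2 mod 41 = 35^2 = 36
  bit 2 = 0: r = r^2 mod 41 = 36^2 = 25
  bit 3 = 1: r = r^2 * 35 mod 41 = 25^2 * 35 = 10*35 = 22
  bit 4 = 1: r = r^2 * 35 mod 41 = 22^2 * 35 = 33*35 = 7
  -> A = 7
B = 35^33 mod 41  (bits of 33 = 100001)
  bit 0 = 1: r = r^2 * 35 mod 41 = 1^2 * 35 = 1*35 = 35
  bit 1 = 0: r = r^2 mod 41 = 35^2 = 36
  bit 2 = 0: r = r^2 mod 41 = 36^2 = 25
  bit 3 = 0: r = r^2 mod 41 = 25^2 = 10
  bit 4 = 0: r = r^2 mod 41 = 10^2 = 18
  bit 5 = 1: r = r^2 * 35 mod 41 = 18^2 * 35 = 37*35 = 24
  -> B = 24
s = B^a = 24^19 mod 41  (bits of 19 = 10011)
  bit 0 = 1: r = r^2 * 24 mod 41 = 1^2 * 24 = 1*24 = 24
  bit 1 = 0: r = r^2 mod 41 = 24^2 = 2
  bit 2 = 0: r = r^2 mod 41 = 2^2 = 4
  bit 3 = 1: r = r^2 * 24 mod 41 = 4^2 * 24 = 16*24 = 15
  bit 4 = 1: r = r^2 * 24 mod 41 = 15^2 * 24 = 20*24 = 29
  -> s = B^a = 29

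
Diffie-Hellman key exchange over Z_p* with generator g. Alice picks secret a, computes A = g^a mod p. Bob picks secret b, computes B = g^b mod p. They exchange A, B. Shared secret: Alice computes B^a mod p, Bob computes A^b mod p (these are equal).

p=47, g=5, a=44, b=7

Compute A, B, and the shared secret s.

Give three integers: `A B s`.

Answer: 32 11 7

Derivation:
A = 5^44 mod 47  (bits of 44 = 101100)
  bit 0 = 1: r = r^2 * 5 mod 47 = 1^2 * 5 = 1*5 = 5
  bit 1 = 0: r = r^2 mod 47 = 5^2 = 25
  bit 2 = 1: r = r^2 * 5 mod 47 = 25^2 * 5 = 14*5 = 23
  bit 3 = 1: r = r^2 * 5 mod 47 = 23^2 * 5 = 12*5 = 13
  bit 4 = 0: r = r^2 mod 47 = 13^2 = 28
  bit 5 = 0: r = r^2 mod 47 = 28^2 = 32
  -> A = 32
B = 5^7 mod 47  (bits of 7 = 111)
  bit 0 = 1: r = r^2 * 5 mod 47 = 1^2 * 5 = 1*5 = 5
  bit 1 = 1: r = r^2 * 5 mod 47 = 5^2 * 5 = 25*5 = 31
  bit 2 = 1: r = r^2 * 5 mod 47 = 31^2 * 5 = 21*5 = 11
  -> B = 11
s = B^a = 11^44 mod 47  (bits of 44 = 101100)
  bit 0 = 1: r = r^2 * 11 mod 47 = 1^2 * 11 = 1*11 = 11
  bit 1 = 0: r = r^2 mod 47 = 11^2 = 27
  bit 2 = 1: r = r^2 * 11 mod 47 = 27^2 * 11 = 24*11 = 29
  bit 3 = 1: r = r^2 * 11 mod 47 = 29^2 * 11 = 42*11 = 39
  bit 4 = 0: r = r^2 mod 47 = 39^2 = 17
  bit 5 = 0: r = r^2 mod 47 = 17^2 = 7
  -> s = B^a = 7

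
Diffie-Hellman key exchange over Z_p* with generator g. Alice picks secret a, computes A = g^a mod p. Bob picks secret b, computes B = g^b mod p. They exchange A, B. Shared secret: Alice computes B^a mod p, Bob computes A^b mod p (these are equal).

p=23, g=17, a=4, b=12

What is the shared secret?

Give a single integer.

A = 17^4 mod 23  (bits of 4 = 100)
  bit 0 = 1: r = r^2 * 17 mod 23 = 1^2 * 17 = 1*17 = 17
  bit 1 = 0: r = r^2 mod 23 = 17^2 = 13
  bit 2 = 0: r = r^2 mod 23 = 13^2 = 8
  -> A = 8
B = 17^12 mod 23  (bits of 12 = 1100)
  bit 0 = 1: r = r^2 * 17 mod 23 = 1^2 * 17 = 1*17 = 17
  bit 1 = 1: r = r^2 * 17 mod 23 = 17^2 * 17 = 13*17 = 14
  bit 2 = 0: r = r^2 mod 23 = 14^2 = 12
  bit 3 = 0: r = r^2 mod 23 = 12^2 = 6
  -> B = 6
s = B^a = 6^4 mod 23  (bits of 4 = 100)
  bit 0 = 1: r = r^2 * 6 mod 23 = 1^2 * 6 = 1*6 = 6
  bit 1 = 0: r = r^2 mod 23 = 6^2 = 13
  bit 2 = 0: r = r^2 mod 23 = 13^2 = 8
  -> s = B^a = 8

Answer: 8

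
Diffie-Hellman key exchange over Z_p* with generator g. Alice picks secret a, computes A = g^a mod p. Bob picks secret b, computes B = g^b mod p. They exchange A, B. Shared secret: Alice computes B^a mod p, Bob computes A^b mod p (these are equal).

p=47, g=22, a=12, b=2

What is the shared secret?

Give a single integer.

A = 22^12 mod 47  (bits of 12 = 1100)
  bit 0 = 1: r = r^2 * 22 mod 47 = 1^2 * 22 = 1*22 = 22
  bit 1 = 1: r = r^2 * 22 mod 47 = 22^2 * 22 = 14*22 = 26
  bit 2 = 0: r = r^2 mod 47 = 26^2 = 18
  bit 3 = 0: r = r^2 mod 47 = 18^2 = 42
  -> A = 42
B = 22^2 mod 47  (bits of 2 = 10)
  bit 0 = 1: r = r^2 * 22 mod 47 = 1^2 * 22 = 1*22 = 22
  bit 1 = 0: r = r^2 mod 47 = 22^2 = 14
  -> B = 14
s = B^a = 14^12 mod 47  (bits of 12 = 1100)
  bit 0 = 1: r = r^2 * 14 mod 47 = 1^2 * 14 = 1*14 = 14
  bit 1 = 1: r = r^2 * 14 mod 47 = 14^2 * 14 = 8*14 = 18
  bit 2 = 0: r = r^2 mod 47 = 18^2 = 42
  bit 3 = 0: r = r^2 mod 47 = 42^2 = 25
  -> s = B^a = 25

Answer: 25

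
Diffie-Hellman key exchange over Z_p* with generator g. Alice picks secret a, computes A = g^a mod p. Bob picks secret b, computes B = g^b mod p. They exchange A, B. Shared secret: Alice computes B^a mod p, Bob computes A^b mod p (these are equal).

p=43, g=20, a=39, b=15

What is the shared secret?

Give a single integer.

Answer: 22

Derivation:
A = 20^39 mod 43  (bits of 39 = 100111)
  bit 0 = 1: r = r^2 * 20 mod 43 = 1^2 * 20 = 1*20 = 20
  bit 1 = 0: r = r^2 mod 43 = 20^2 = 13
  bit 2 = 0: r = r^2 mod 43 = 13^2 = 40
  bit 3 = 1: r = r^2 * 20 mod 43 = 40^2 * 20 = 9*20 = 8
  bit 4 = 1: r = r^2 * 20 mod 43 = 8^2 * 20 = 21*20 = 33
  bit 5 = 1: r = r^2 * 20 mod 43 = 33^2 * 20 = 14*20 = 22
  -> A = 22
B = 20^15 mod 43  (bits of 15 = 1111)
  bit 0 = 1: r = r^2 * 20 mod 43 = 1^2 * 20 = 1*20 = 20
  bit 1 = 1: r = r^2 * 20 mod 43 = 20^2 * 20 = 13*20 = 2
  bit 2 = 1: r = r^2 * 20 mod 43 = 2^2 * 20 = 4*20 = 37
  bit 3 = 1: r = r^2 * 20 mod 43 = 37^2 * 20 = 36*20 = 32
  -> B = 32
s = B^a = 32^39 mod 43  (bits of 39 = 100111)
  bit 0 = 1: r = r^2 * 32 mod 43 = 1^2 * 32 = 1*32 = 32
  bit 1 = 0: r = r^2 mod 43 = 32^2 = 35
  bit 2 = 0: r = r^2 mod 43 = 35^2 = 21
  bit 3 = 1: r = r^2 * 32 mod 43 = 21^2 * 32 = 11*32 = 8
  bit 4 = 1: r = r^2 * 32 mod 43 = 8^2 * 32 = 21*32 = 27
  bit 5 = 1: r = r^2 * 32 mod 43 = 27^2 * 32 = 41*32 = 22
  -> s = B^a = 22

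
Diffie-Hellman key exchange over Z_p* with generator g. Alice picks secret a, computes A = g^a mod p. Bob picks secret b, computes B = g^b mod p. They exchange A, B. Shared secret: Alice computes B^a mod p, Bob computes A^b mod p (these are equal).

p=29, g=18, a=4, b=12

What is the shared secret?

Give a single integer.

A = 18^4 mod 29  (bits of 4 = 100)
  bit 0 = 1: r = r^2 * 18 mod 29 = 1^2 * 18 = 1*18 = 18
  bit 1 = 0: r = r^2 mod 29 = 18^2 = 5
  bit 2 = 0: r = r^2 mod 29 = 5^2 = 25
  -> A = 25
B = 18^12 mod 29  (bits of 12 = 1100)
  bit 0 = 1: r = r^2 * 18 mod 29 = 1^2 * 18 = 1*18 = 18
  bit 1 = 1: r = r^2 * 18 mod 29 = 18^2 * 18 = 5*18 = 3
  bit 2 = 0: r = r^2 mod 29 = 3^2 = 9
  bit 3 = 0: r = r^2 mod 29 = 9^2 = 23
  -> B = 23
s = B^a = 23^4 mod 29  (bits of 4 = 100)
  bit 0 = 1: r = r^2 * 23 mod 29 = 1^2 * 23 = 1*23 = 23
  bit 1 = 0: r = r^2 mod 29 = 23^2 = 7
  bit 2 = 0: r = r^2 mod 29 = 7^2 = 20
  -> s = B^a = 20

Answer: 20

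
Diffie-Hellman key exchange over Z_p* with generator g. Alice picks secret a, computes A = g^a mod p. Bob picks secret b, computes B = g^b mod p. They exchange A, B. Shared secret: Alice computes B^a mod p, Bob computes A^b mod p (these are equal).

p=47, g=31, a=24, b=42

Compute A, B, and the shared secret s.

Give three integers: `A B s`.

A = 31^24 mod 47  (bits of 24 = 11000)
  bit 0 = 1: r = r^2 * 31 mod 47 = 1^2 * 31 = 1*31 = 31
  bit 1 = 1: r = r^2 * 31 mod 47 = 31^2 * 31 = 21*31 = 40
  bit 2 = 0: r = r^2 mod 47 = 40^2 = 2
  bit 3 = 0: r = r^2 mod 47 = 2^2 = 4
  bit 4 = 0: r = r^2 mod 47 = 4^2 = 16
  -> A = 16
B = 31^42 mod 47  (bits of 42 = 101010)
  bit 0 = 1: r = r^2 * 31 mod 47 = 1^2 * 31 = 1*31 = 31
  bit 1 = 0: r = r^2 mod 47 = 31^2 = 21
  bit 2 = 1: r = r^2 * 31 mod 47 = 21^2 * 31 = 18*31 = 41
  bit 3 = 0: r = r^2 mod 47 = 41^2 = 36
  bit 4 = 1: r = r^2 * 31 mod 47 = 36^2 * 31 = 27*31 = 38
  bit 5 = 0: r = r^2 mod 47 = 38^2 = 34
  -> B = 34
s = B^a = 34^24 mod 47  (bits of 24 = 11000)
  bit 0 = 1: r = r^2 * 34 mod 47 = 1^2 * 34 = 1*34 = 34
  bit 1 = 1: r = r^2 * 34 mod 47 = 34^2 * 34 = 28*34 = 12
  bit 2 = 0: r = r^2 mod 47 = 12^2 = 3
  bit 3 = 0: r = r^2 mod 47 = 3^2 = 9
  bit 4 = 0: r = r^2 mod 47 = 9^2 = 34
  -> s = B^a = 34

Answer: 16 34 34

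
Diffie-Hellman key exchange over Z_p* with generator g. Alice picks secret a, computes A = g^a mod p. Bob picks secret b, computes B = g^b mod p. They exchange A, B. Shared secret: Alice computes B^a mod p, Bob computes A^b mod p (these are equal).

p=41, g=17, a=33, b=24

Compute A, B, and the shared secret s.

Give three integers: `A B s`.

A = 17^33 mod 41  (bits of 33 = 100001)
  bit 0 = 1: r = r^2 * 17 mod 41 = 1^2 * 17 = 1*17 = 17
  bit 1 = 0: r = r^2 mod 41 = 17^2 = 2
  bit 2 = 0: r = r^2 mod 41 = 2^2 = 4
  bit 3 = 0: r = r^2 mod 41 = 4^2 = 16
  bit 4 = 0: r = r^2 mod 41 = 16^2 = 10
  bit 5 = 1: r = r^2 * 17 mod 41 = 10^2 * 17 = 18*17 = 19
  -> A = 19
B = 17^24 mod 41  (bits of 24 = 11000)
  bit 0 = 1: r = r^2 * 17 mod 41 = 1^2 * 17 = 1*17 = 17
  bit 1 = 1: r = r^2 * 17 mod 41 = 17^2 * 17 = 2*17 = 34
  bit 2 = 0: r = r^2 mod 41 = 34^2 = 8
  bit 3 = 0: r = r^2 mod 41 = 8^2 = 23
  bit 4 = 0: r = r^2 mod 41 = 23^2 = 37
  -> B = 37
s = B^a = 37^33 mod 41  (bits of 33 = 100001)
  bit 0 = 1: r = r^2 * 37 mod 41 = 1^2 * 37 = 1*37 = 37
  bit 1 = 0: r = r^2 mod 41 = 37^2 = 16
  bit 2 = 0: r = r^2 mod 41 = 16^2 = 10
  bit 3 = 0: r = r^2 mod 41 = 10^2 = 18
  bit 4 = 0: r = r^2 mod 41 = 18^2 = 37
  bit 5 = 1: r = r^2 * 37 mod 41 = 37^2 * 37 = 16*37 = 18
  -> s = B^a = 18

Answer: 19 37 18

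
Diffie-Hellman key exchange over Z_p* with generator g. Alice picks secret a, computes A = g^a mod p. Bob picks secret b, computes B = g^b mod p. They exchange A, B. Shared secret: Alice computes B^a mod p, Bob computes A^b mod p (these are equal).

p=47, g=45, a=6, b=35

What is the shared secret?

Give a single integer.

Answer: 8

Derivation:
A = 45^6 mod 47  (bits of 6 = 110)
  bit 0 = 1: r = r^2 * 45 mod 47 = 1^2 * 45 = 1*45 = 45
  bit 1 = 1: r = r^2 * 45 mod 47 = 45^2 * 45 = 4*45 = 39
  bit 2 = 0: r = r^2 mod 47 = 39^2 = 17
  -> A = 17
B = 45^35 mod 47  (bits of 35 = 100011)
  bit 0 = 1: r = r^2 * 45 mod 47 = 1^2 * 45 = 1*45 = 45
  bit 1 = 0: r = r^2 mod 47 = 45^2 = 4
  bit 2 = 0: r = r^2 mod 47 = 4^2 = 16
  bit 3 = 0: r = r^2 mod 47 = 16^2 = 21
  bit 4 = 1: r = r^2 * 45 mod 47 = 21^2 * 45 = 18*45 = 11
  bit 5 = 1: r = r^2 * 45 mod 47 = 11^2 * 45 = 27*45 = 40
  -> B = 40
s = B^a = 40^6 mod 47  (bits of 6 = 110)
  bit 0 = 1: r = r^2 * 40 mod 47 = 1^2 * 40 = 1*40 = 40
  bit 1 = 1: r = r^2 * 40 mod 47 = 40^2 * 40 = 2*40 = 33
  bit 2 = 0: r = r^2 mod 47 = 33^2 = 8
  -> s = B^a = 8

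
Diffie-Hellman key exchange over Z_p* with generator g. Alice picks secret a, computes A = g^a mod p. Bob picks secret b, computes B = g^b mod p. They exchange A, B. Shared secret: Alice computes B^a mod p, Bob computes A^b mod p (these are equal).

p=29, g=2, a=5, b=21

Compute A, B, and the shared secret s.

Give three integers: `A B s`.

A = 2^5 mod 29  (bits of 5 = 101)
  bit 0 = 1: r = r^2 * 2 mod 29 = 1^2 * 2 = 1*2 = 2
  bit 1 = 0: r = r^2 mod 29 = 2^2 = 4
  bit 2 = 1: r = r^2 * 2 mod 29 = 4^2 * 2 = 16*2 = 3
  -> A = 3
B = 2^21 mod 29  (bits of 21 = 10101)
  bit 0 = 1: r = r^2 * 2 mod 29 = 1^2 * 2 = 1*2 = 2
  bit 1 = 0: r = r^2 mod 29 = 2^2 = 4
  bit 2 = 1: r = r^2 * 2 mod 29 = 4^2 * 2 = 16*2 = 3
  bit 3 = 0: r = r^2 mod 29 = 3^2 = 9
  bit 4 = 1: r = r^2 * 2 mod 29 = 9^2 * 2 = 23*2 = 17
  -> B = 17
s = B^a = 17^5 mod 29  (bits of 5 = 101)
  bit 0 = 1: r = r^2 * 17 mod 29 = 1^2 * 17 = 1*17 = 17
  bit 1 = 0: r = r^2 mod 29 = 17^2 = 28
  bit 2 = 1: r = r^2 * 17 mod 29 = 28^2 * 17 = 1*17 = 17
  -> s = B^a = 17

Answer: 3 17 17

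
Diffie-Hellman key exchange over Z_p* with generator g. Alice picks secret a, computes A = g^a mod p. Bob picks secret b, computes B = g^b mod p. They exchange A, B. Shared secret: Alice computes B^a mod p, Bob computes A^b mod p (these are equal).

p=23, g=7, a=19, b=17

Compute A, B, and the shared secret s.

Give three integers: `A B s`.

A = 7^19 mod 23  (bits of 19 = 10011)
  bit 0 = 1: r = r^2 * 7 mod 23 = 1^2 * 7 = 1*7 = 7
  bit 1 = 0: r = r^2 mod 23 = 7^2 = 3
  bit 2 = 0: r = r^2 mod 23 = 3^2 = 9
  bit 3 = 1: r = r^2 * 7 mod 23 = 9^2 * 7 = 12*7 = 15
  bit 4 = 1: r = r^2 * 7 mod 23 = 15^2 * 7 = 18*7 = 11
  -> A = 11
B = 7^17 mod 23  (bits of 17 = 10001)
  bit 0 = 1: r = r^2 * 7 mod 23 = 1^2 * 7 = 1*7 = 7
  bit 1 = 0: r = r^2 mod 23 = 7^2 = 3
  bit 2 = 0: r = r^2 mod 23 = 3^2 = 9
  bit 3 = 0: r = r^2 mod 23 = 9^2 = 12
  bit 4 = 1: r = r^2 * 7 mod 23 = 12^2 * 7 = 6*7 = 19
  -> B = 19
s = B^a = 19^19 mod 23  (bits of 19 = 10011)
  bit 0 = 1: r = r^2 * 19 mod 23 = 1^2 * 19 = 1*19 = 19
  bit 1 = 0: r = r^2 mod 23 = 19^2 = 16
  bit 2 = 0: r = r^2 mod 23 = 16^2 = 3
  bit 3 = 1: r = r^2 * 19 mod 23 = 3^2 * 19 = 9*19 = 10
  bit 4 = 1: r = r^2 * 19 mod 23 = 10^2 * 19 = 8*19 = 14
  -> s = B^a = 14

Answer: 11 19 14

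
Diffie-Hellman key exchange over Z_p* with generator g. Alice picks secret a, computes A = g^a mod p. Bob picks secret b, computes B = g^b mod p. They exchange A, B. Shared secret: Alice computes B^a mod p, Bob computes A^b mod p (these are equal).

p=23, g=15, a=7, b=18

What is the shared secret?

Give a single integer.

Answer: 16

Derivation:
A = 15^7 mod 23  (bits of 7 = 111)
  bit 0 = 1: r = r^2 * 15 mod 23 = 1^2 * 15 = 1*15 = 15
  bit 1 = 1: r = r^2 * 15 mod 23 = 15^2 * 15 = 18*15 = 17
  bit 2 = 1: r = r^2 * 15 mod 23 = 17^2 * 15 = 13*15 = 11
  -> A = 11
B = 15^18 mod 23  (bits of 18 = 10010)
  bit 0 = 1: r = r^2 * 15 mod 23 = 1^2 * 15 = 1*15 = 15
  bit 1 = 0: r = r^2 mod 23 = 15^2 = 18
  bit 2 = 0: r = r^2 mod 23 = 18^2 = 2
  bit 3 = 1: r = r^2 * 15 mod 23 = 2^2 * 15 = 4*15 = 14
  bit 4 = 0: r = r^2 mod 23 = 14^2 = 12
  -> B = 12
s = B^a = 12^7 mod 23  (bits of 7 = 111)
  bit 0 = 1: r = r^2 * 12 mod 23 = 1^2 * 12 = 1*12 = 12
  bit 1 = 1: r = r^2 * 12 mod 23 = 12^2 * 12 = 6*12 = 3
  bit 2 = 1: r = r^2 * 12 mod 23 = 3^2 * 12 = 9*12 = 16
  -> s = B^a = 16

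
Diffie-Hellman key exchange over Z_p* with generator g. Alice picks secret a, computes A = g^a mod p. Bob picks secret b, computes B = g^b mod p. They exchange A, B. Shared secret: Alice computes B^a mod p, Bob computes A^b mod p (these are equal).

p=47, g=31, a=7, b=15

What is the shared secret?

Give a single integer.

A = 31^7 mod 47  (bits of 7 = 111)
  bit 0 = 1: r = r^2 * 31 mod 47 = 1^2 * 31 = 1*31 = 31
  bit 1 = 1: r = r^2 * 31 mod 47 = 31^2 * 31 = 21*31 = 40
  bit 2 = 1: r = r^2 * 31 mod 47 = 40^2 * 31 = 2*31 = 15
  -> A = 15
B = 31^15 mod 47  (bits of 15 = 1111)
  bit 0 = 1: r = r^2 * 31 mod 47 = 1^2 * 31 = 1*31 = 31
  bit 1 = 1: r = r^2 * 31 mod 47 = 31^2 * 31 = 21*31 = 40
  bit 2 = 1: r = r^2 * 31 mod 47 = 40^2 * 31 = 2*31 = 15
  bit 3 = 1: r = r^2 * 31 mod 47 = 15^2 * 31 = 37*31 = 19
  -> B = 19
s = B^a = 19^7 mod 47  (bits of 7 = 111)
  bit 0 = 1: r = r^2 * 19 mod 47 = 1^2 * 19 = 1*19 = 19
  bit 1 = 1: r = r^2 * 19 mod 47 = 19^2 * 19 = 32*19 = 44
  bit 2 = 1: r = r^2 * 19 mod 47 = 44^2 * 19 = 9*19 = 30
  -> s = B^a = 30

Answer: 30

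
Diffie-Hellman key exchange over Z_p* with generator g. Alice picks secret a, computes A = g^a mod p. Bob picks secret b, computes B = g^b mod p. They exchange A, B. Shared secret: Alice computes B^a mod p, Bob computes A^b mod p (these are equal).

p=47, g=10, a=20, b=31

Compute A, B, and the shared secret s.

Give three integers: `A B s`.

A = 10^20 mod 47  (bits of 20 = 10100)
  bit 0 = 1: r = r^2 * 10 mod 47 = 1^2 * 10 = 1*10 = 10
  bit 1 = 0: r = r^2 mod 47 = 10^2 = 6
  bit 2 = 1: r = r^2 * 10 mod 47 = 6^2 * 10 = 36*10 = 31
  bit 3 = 0: r = r^2 mod 47 = 31^2 = 21
  bit 4 = 0: r = r^2 mod 47 = 21^2 = 18
  -> A = 18
B = 10^31 mod 47  (bits of 31 = 11111)
  bit 0 = 1: r = r^2 * 10 mod 47 = 1^2 * 10 = 1*10 = 10
  bit 1 = 1: r = r^2 * 10 mod 47 = 10^2 * 10 = 6*10 = 13
  bit 2 = 1: r = r^2 * 10 mod 47 = 13^2 * 10 = 28*10 = 45
  bit 3 = 1: r = r^2 * 10 mod 47 = 45^2 * 10 = 4*10 = 40
  bit 4 = 1: r = r^2 * 10 mod 47 = 40^2 * 10 = 2*10 = 20
  -> B = 20
s = B^a = 20^20 mod 47  (bits of 20 = 10100)
  bit 0 = 1: r = r^2 * 20 mod 47 = 1^2 * 20 = 1*20 = 20
  bit 1 = 0: r = r^2 mod 47 = 20^2 = 24
  bit 2 = 1: r = r^2 * 20 mod 47 = 24^2 * 20 = 12*20 = 5
  bit 3 = 0: r = r^2 mod 47 = 5^2 = 25
  bit 4 = 0: r = r^2 mod 47 = 25^2 = 14
  -> s = B^a = 14

Answer: 18 20 14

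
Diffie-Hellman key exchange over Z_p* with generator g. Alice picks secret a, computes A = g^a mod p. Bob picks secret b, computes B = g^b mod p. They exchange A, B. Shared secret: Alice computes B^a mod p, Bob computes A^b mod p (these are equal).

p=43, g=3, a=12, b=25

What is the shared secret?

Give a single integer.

A = 3^12 mod 43  (bits of 12 = 1100)
  bit 0 = 1: r = r^2 * 3 mod 43 = 1^2 * 3 = 1*3 = 3
  bit 1 = 1: r = r^2 * 3 mod 43 = 3^2 * 3 = 9*3 = 27
  bit 2 = 0: r = r^2 mod 43 = 27^2 = 41
  bit 3 = 0: r = r^2 mod 43 = 41^2 = 4
  -> A = 4
B = 3^25 mod 43  (bits of 25 = 11001)
  bit 0 = 1: r = r^2 * 3 mod 43 = 1^2 * 3 = 1*3 = 3
  bit 1 = 1: r = r^2 * 3 mod 43 = 3^2 * 3 = 9*3 = 27
  bit 2 = 0: r = r^2 mod 43 = 27^2 = 41
  bit 3 = 0: r = r^2 mod 43 = 41^2 = 4
  bit 4 = 1: r = r^2 * 3 mod 43 = 4^2 * 3 = 16*3 = 5
  -> B = 5
s = B^a = 5^12 mod 43  (bits of 12 = 1100)
  bit 0 = 1: r = r^2 * 5 mod 43 = 1^2 * 5 = 1*5 = 5
  bit 1 = 1: r = r^2 * 5 mod 43 = 5^2 * 5 = 25*5 = 39
  bit 2 = 0: r = r^2 mod 43 = 39^2 = 16
  bit 3 = 0: r = r^2 mod 43 = 16^2 = 41
  -> s = B^a = 41

Answer: 41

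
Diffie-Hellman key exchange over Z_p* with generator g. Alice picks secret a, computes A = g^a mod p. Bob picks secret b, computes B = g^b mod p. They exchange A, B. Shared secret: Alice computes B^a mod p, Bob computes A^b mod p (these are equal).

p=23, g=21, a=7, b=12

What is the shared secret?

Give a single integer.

A = 21^7 mod 23  (bits of 7 = 111)
  bit 0 = 1: r = r^2 * 21 mod 23 = 1^2 * 21 = 1*21 = 21
  bit 1 = 1: r = r^2 * 21 mod 23 = 21^2 * 21 = 4*21 = 15
  bit 2 = 1: r = r^2 * 21 mod 23 = 15^2 * 21 = 18*21 = 10
  -> A = 10
B = 21^12 mod 23  (bits of 12 = 1100)
  bit 0 = 1: r = r^2 * 21 mod 23 = 1^2 * 21 = 1*21 = 21
  bit 1 = 1: r = r^2 * 21 mod 23 = 21^2 * 21 = 4*21 = 15
  bit 2 = 0: r = r^2 mod 23 = 15^2 = 18
  bit 3 = 0: r = r^2 mod 23 = 18^2 = 2
  -> B = 2
s = B^a = 2^7 mod 23  (bits of 7 = 111)
  bit 0 = 1: r = r^2 * 2 mod 23 = 1^2 * 2 = 1*2 = 2
  bit 1 = 1: r = r^2 * 2 mod 23 = 2^2 * 2 = 4*2 = 8
  bit 2 = 1: r = r^2 * 2 mod 23 = 8^2 * 2 = 18*2 = 13
  -> s = B^a = 13

Answer: 13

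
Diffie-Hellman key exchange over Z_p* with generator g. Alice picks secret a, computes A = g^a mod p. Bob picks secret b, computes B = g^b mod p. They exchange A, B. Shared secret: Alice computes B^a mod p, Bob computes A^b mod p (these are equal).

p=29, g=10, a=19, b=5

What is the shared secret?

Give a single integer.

Answer: 2

Derivation:
A = 10^19 mod 29  (bits of 19 = 10011)
  bit 0 = 1: r = r^2 * 10 mod 29 = 1^2 * 10 = 1*10 = 10
  bit 1 = 0: r = r^2 mod 29 = 10^2 = 13
  bit 2 = 0: r = r^2 mod 29 = 13^2 = 24
  bit 3 = 1: r = r^2 * 10 mod 29 = 24^2 * 10 = 25*10 = 18
  bit 4 = 1: r = r^2 * 10 mod 29 = 18^2 * 10 = 5*10 = 21
  -> A = 21
B = 10^5 mod 29  (bits of 5 = 101)
  bit 0 = 1: r = r^2 * 10 mod 29 = 1^2 * 10 = 1*10 = 10
  bit 1 = 0: r = r^2 mod 29 = 10^2 = 13
  bit 2 = 1: r = r^2 * 10 mod 29 = 13^2 * 10 = 24*10 = 8
  -> B = 8
s = B^a = 8^19 mod 29  (bits of 19 = 10011)
  bit 0 = 1: r = r^2 * 8 mod 29 = 1^2 * 8 = 1*8 = 8
  bit 1 = 0: r = r^2 mod 29 = 8^2 = 6
  bit 2 = 0: r = r^2 mod 29 = 6^2 = 7
  bit 3 = 1: r = r^2 * 8 mod 29 = 7^2 * 8 = 20*8 = 15
  bit 4 = 1: r = r^2 * 8 mod 29 = 15^2 * 8 = 22*8 = 2
  -> s = B^a = 2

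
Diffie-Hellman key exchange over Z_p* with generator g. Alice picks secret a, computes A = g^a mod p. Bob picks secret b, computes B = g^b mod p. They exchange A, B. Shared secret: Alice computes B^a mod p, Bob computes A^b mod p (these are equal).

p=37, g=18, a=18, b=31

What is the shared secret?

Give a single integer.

A = 18^18 mod 37  (bits of 18 = 10010)
  bit 0 = 1: r = r^2 * 18 mod 37 = 1^2 * 18 = 1*18 = 18
  bit 1 = 0: r = r^2 mod 37 = 18^2 = 28
  bit 2 = 0: r = r^2 mod 37 = 28^2 = 7
  bit 3 = 1: r = r^2 * 18 mod 37 = 7^2 * 18 = 12*18 = 31
  bit 4 = 0: r = r^2 mod 37 = 31^2 = 36
  -> A = 36
B = 18^31 mod 37  (bits of 31 = 11111)
  bit 0 = 1: r = r^2 * 18 mod 37 = 1^2 * 18 = 1*18 = 18
  bit 1 = 1: r = r^2 * 18 mod 37 = 18^2 * 18 = 28*18 = 23
  bit 2 = 1: r = r^2 * 18 mod 37 = 23^2 * 18 = 11*18 = 13
  bit 3 = 1: r = r^2 * 18 mod 37 = 13^2 * 18 = 21*18 = 8
  bit 4 = 1: r = r^2 * 18 mod 37 = 8^2 * 18 = 27*18 = 5
  -> B = 5
s = B^a = 5^18 mod 37  (bits of 18 = 10010)
  bit 0 = 1: r = r^2 * 5 mod 37 = 1^2 * 5 = 1*5 = 5
  bit 1 = 0: r = r^2 mod 37 = 5^2 = 25
  bit 2 = 0: r = r^2 mod 37 = 25^2 = 33
  bit 3 = 1: r = r^2 * 5 mod 37 = 33^2 * 5 = 16*5 = 6
  bit 4 = 0: r = r^2 mod 37 = 6^2 = 36
  -> s = B^a = 36

Answer: 36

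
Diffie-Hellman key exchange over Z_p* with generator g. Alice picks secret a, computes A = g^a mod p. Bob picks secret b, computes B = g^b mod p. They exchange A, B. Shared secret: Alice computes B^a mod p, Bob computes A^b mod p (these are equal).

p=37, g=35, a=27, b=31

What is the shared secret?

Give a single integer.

A = 35^27 mod 37  (bits of 27 = 11011)
  bit 0 = 1: r = r^2 * 35 mod 37 = 1^2 * 35 = 1*35 = 35
  bit 1 = 1: r = r^2 * 35 mod 37 = 35^2 * 35 = 4*35 = 29
  bit 2 = 0: r = r^2 mod 37 = 29^2 = 27
  bit 3 = 1: r = r^2 * 35 mod 37 = 27^2 * 35 = 26*35 = 22
  bit 4 = 1: r = r^2 * 35 mod 37 = 22^2 * 35 = 3*35 = 31
  -> A = 31
B = 35^31 mod 37  (bits of 31 = 11111)
  bit 0 = 1: r = r^2 * 35 mod 37 = 1^2 * 35 = 1*35 = 35
  bit 1 = 1: r = r^2 * 35 mod 37 = 35^2 * 35 = 4*35 = 29
  bit 2 = 1: r = r^2 * 35 mod 37 = 29^2 * 35 = 27*35 = 20
  bit 3 = 1: r = r^2 * 35 mod 37 = 20^2 * 35 = 30*35 = 14
  bit 4 = 1: r = r^2 * 35 mod 37 = 14^2 * 35 = 11*35 = 15
  -> B = 15
s = B^a = 15^27 mod 37  (bits of 27 = 11011)
  bit 0 = 1: r = r^2 * 15 mod 37 = 1^2 * 15 = 1*15 = 15
  bit 1 = 1: r = r^2 * 15 mod 37 = 15^2 * 15 = 3*15 = 8
  bit 2 = 0: r = r^2 mod 37 = 8^2 = 27
  bit 3 = 1: r = r^2 * 15 mod 37 = 27^2 * 15 = 26*15 = 20
  bit 4 = 1: r = r^2 * 15 mod 37 = 20^2 * 15 = 30*15 = 6
  -> s = B^a = 6

Answer: 6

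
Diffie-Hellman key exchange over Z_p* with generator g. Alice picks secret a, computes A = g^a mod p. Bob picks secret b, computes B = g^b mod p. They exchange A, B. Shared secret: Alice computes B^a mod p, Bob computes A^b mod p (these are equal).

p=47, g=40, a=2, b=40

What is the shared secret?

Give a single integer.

A = 40^2 mod 47  (bits of 2 = 10)
  bit 0 = 1: r = r^2 * 40 mod 47 = 1^2 * 40 = 1*40 = 40
  bit 1 = 0: r = r^2 mod 47 = 40^2 = 2
  -> A = 2
B = 40^40 mod 47  (bits of 40 = 101000)
  bit 0 = 1: r = r^2 * 40 mod 47 = 1^2 * 40 = 1*40 = 40
  bit 1 = 0: r = r^2 mod 47 = 40^2 = 2
  bit 2 = 1: r = r^2 * 40 mod 47 = 2^2 * 40 = 4*40 = 19
  bit 3 = 0: r = r^2 mod 47 = 19^2 = 32
  bit 4 = 0: r = r^2 mod 47 = 32^2 = 37
  bit 5 = 0: r = r^2 mod 47 = 37^2 = 6
  -> B = 6
s = B^a = 6^2 mod 47  (bits of 2 = 10)
  bit 0 = 1: r = r^2 * 6 mod 47 = 1^2 * 6 = 1*6 = 6
  bit 1 = 0: r = r^2 mod 47 = 6^2 = 36
  -> s = B^a = 36

Answer: 36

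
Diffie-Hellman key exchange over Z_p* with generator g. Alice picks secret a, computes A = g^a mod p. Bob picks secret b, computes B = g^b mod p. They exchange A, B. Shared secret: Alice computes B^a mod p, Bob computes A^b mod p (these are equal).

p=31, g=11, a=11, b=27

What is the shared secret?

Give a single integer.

Answer: 15

Derivation:
A = 11^11 mod 31  (bits of 11 = 1011)
  bit 0 = 1: r = r^2 * 11 mod 31 = 1^2 * 11 = 1*11 = 11
  bit 1 = 0: r = r^2 mod 31 = 11^2 = 28
  bit 2 = 1: r = r^2 * 11 mod 31 = 28^2 * 11 = 9*11 = 6
  bit 3 = 1: r = r^2 * 11 mod 31 = 6^2 * 11 = 5*11 = 24
  -> A = 24
B = 11^27 mod 31  (bits of 27 = 11011)
  bit 0 = 1: r = r^2 * 11 mod 31 = 1^2 * 11 = 1*11 = 11
  bit 1 = 1: r = r^2 * 11 mod 31 = 11^2 * 11 = 28*11 = 29
  bit 2 = 0: r = r^2 mod 31 = 29^2 = 4
  bit 3 = 1: r = r^2 * 11 mod 31 = 4^2 * 11 = 16*11 = 21
  bit 4 = 1: r = r^2 * 11 mod 31 = 21^2 * 11 = 7*11 = 15
  -> B = 15
s = B^a = 15^11 mod 31  (bits of 11 = 1011)
  bit 0 = 1: r = r^2 * 15 mod 31 = 1^2 * 15 = 1*15 = 15
  bit 1 = 0: r = r^2 mod 31 = 15^2 = 8
  bit 2 = 1: r = r^2 * 15 mod 31 = 8^2 * 15 = 2*15 = 30
  bit 3 = 1: r = r^2 * 15 mod 31 = 30^2 * 15 = 1*15 = 15
  -> s = B^a = 15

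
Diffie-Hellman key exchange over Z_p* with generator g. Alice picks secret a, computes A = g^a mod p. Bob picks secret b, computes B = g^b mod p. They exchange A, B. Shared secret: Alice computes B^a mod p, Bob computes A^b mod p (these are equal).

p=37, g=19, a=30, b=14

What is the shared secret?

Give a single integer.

Answer: 26

Derivation:
A = 19^30 mod 37  (bits of 30 = 11110)
  bit 0 = 1: r = r^2 * 19 mod 37 = 1^2 * 19 = 1*19 = 19
  bit 1 = 1: r = r^2 * 19 mod 37 = 19^2 * 19 = 28*19 = 14
  bit 2 = 1: r = r^2 * 19 mod 37 = 14^2 * 19 = 11*19 = 24
  bit 3 = 1: r = r^2 * 19 mod 37 = 24^2 * 19 = 21*19 = 29
  bit 4 = 0: r = r^2 mod 37 = 29^2 = 27
  -> A = 27
B = 19^14 mod 37  (bits of 14 = 1110)
  bit 0 = 1: r = r^2 * 19 mod 37 = 1^2 * 19 = 1*19 = 19
  bit 1 = 1: r = r^2 * 19 mod 37 = 19^2 * 19 = 28*19 = 14
  bit 2 = 1: r = r^2 * 19 mod 37 = 14^2 * 19 = 11*19 = 24
  bit 3 = 0: r = r^2 mod 37 = 24^2 = 21
  -> B = 21
s = B^a = 21^30 mod 37  (bits of 30 = 11110)
  bit 0 = 1: r = r^2 * 21 mod 37 = 1^2 * 21 = 1*21 = 21
  bit 1 = 1: r = r^2 * 21 mod 37 = 21^2 * 21 = 34*21 = 11
  bit 2 = 1: r = r^2 * 21 mod 37 = 11^2 * 21 = 10*21 = 25
  bit 3 = 1: r = r^2 * 21 mod 37 = 25^2 * 21 = 33*21 = 27
  bit 4 = 0: r = r^2 mod 37 = 27^2 = 26
  -> s = B^a = 26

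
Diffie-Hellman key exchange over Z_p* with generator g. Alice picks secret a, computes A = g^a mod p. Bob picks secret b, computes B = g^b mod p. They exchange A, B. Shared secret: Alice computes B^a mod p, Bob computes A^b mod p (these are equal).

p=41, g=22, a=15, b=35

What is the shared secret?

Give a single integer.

Answer: 14

Derivation:
A = 22^15 mod 41  (bits of 15 = 1111)
  bit 0 = 1: r = r^2 * 22 mod 41 = 1^2 * 22 = 1*22 = 22
  bit 1 = 1: r = r^2 * 22 mod 41 = 22^2 * 22 = 33*22 = 29
  bit 2 = 1: r = r^2 * 22 mod 41 = 29^2 * 22 = 21*22 = 11
  bit 3 = 1: r = r^2 * 22 mod 41 = 11^2 * 22 = 39*22 = 38
  -> A = 38
B = 22^35 mod 41  (bits of 35 = 100011)
  bit 0 = 1: r = r^2 * 22 mod 41 = 1^2 * 22 = 1*22 = 22
  bit 1 = 0: r = r^2 mod 41 = 22^2 = 33
  bit 2 = 0: r = r^2 mod 41 = 33^2 = 23
  bit 3 = 0: r = r^2 mod 41 = 23^2 = 37
  bit 4 = 1: r = r^2 * 22 mod 41 = 37^2 * 22 = 16*22 = 24
  bit 5 = 1: r = r^2 * 22 mod 41 = 24^2 * 22 = 2*22 = 3
  -> B = 3
s = B^a = 3^15 mod 41  (bits of 15 = 1111)
  bit 0 = 1: r = r^2 * 3 mod 41 = 1^2 * 3 = 1*3 = 3
  bit 1 = 1: r = r^2 * 3 mod 41 = 3^2 * 3 = 9*3 = 27
  bit 2 = 1: r = r^2 * 3 mod 41 = 27^2 * 3 = 32*3 = 14
  bit 3 = 1: r = r^2 * 3 mod 41 = 14^2 * 3 = 32*3 = 14
  -> s = B^a = 14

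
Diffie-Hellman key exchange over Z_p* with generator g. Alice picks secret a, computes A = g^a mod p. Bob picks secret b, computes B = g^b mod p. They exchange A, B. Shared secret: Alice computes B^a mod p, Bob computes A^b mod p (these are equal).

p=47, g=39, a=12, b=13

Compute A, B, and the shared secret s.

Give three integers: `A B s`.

A = 39^12 mod 47  (bits of 12 = 1100)
  bit 0 = 1: r = r^2 * 39 mod 47 = 1^2 * 39 = 1*39 = 39
  bit 1 = 1: r = r^2 * 39 mod 47 = 39^2 * 39 = 17*39 = 5
  bit 2 = 0: r = r^2 mod 47 = 5^2 = 25
  bit 3 = 0: r = r^2 mod 47 = 25^2 = 14
  -> A = 14
B = 39^13 mod 47  (bits of 13 = 1101)
  bit 0 = 1: r = r^2 * 39 mod 47 = 1^2 * 39 = 1*39 = 39
  bit 1 = 1: r = r^2 * 39 mod 47 = 39^2 * 39 = 17*39 = 5
  bit 2 = 0: r = r^2 mod 47 = 5^2 = 25
  bit 3 = 1: r = r^2 * 39 mod 47 = 25^2 * 39 = 14*39 = 29
  -> B = 29
s = B^a = 29^12 mod 47  (bits of 12 = 1100)
  bit 0 = 1: r = r^2 * 29 mod 47 = 1^2 * 29 = 1*29 = 29
  bit 1 = 1: r = r^2 * 29 mod 47 = 29^2 * 29 = 42*29 = 43
  bit 2 = 0: r = r^2 mod 47 = 43^2 = 16
  bit 3 = 0: r = r^2 mod 47 = 16^2 = 21
  -> s = B^a = 21

Answer: 14 29 21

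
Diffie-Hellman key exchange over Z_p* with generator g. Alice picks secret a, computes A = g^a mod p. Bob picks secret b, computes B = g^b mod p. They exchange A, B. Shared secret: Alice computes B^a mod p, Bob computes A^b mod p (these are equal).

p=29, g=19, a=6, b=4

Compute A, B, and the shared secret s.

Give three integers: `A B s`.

Answer: 22 24 23

Derivation:
A = 19^6 mod 29  (bits of 6 = 110)
  bit 0 = 1: r = r^2 * 19 mod 29 = 1^2 * 19 = 1*19 = 19
  bit 1 = 1: r = r^2 * 19 mod 29 = 19^2 * 19 = 13*19 = 15
  bit 2 = 0: r = r^2 mod 29 = 15^2 = 22
  -> A = 22
B = 19^4 mod 29  (bits of 4 = 100)
  bit 0 = 1: r = r^2 * 19 mod 29 = 1^2 * 19 = 1*19 = 19
  bit 1 = 0: r = r^2 mod 29 = 19^2 = 13
  bit 2 = 0: r = r^2 mod 29 = 13^2 = 24
  -> B = 24
s = B^a = 24^6 mod 29  (bits of 6 = 110)
  bit 0 = 1: r = r^2 * 24 mod 29 = 1^2 * 24 = 1*24 = 24
  bit 1 = 1: r = r^2 * 24 mod 29 = 24^2 * 24 = 25*24 = 20
  bit 2 = 0: r = r^2 mod 29 = 20^2 = 23
  -> s = B^a = 23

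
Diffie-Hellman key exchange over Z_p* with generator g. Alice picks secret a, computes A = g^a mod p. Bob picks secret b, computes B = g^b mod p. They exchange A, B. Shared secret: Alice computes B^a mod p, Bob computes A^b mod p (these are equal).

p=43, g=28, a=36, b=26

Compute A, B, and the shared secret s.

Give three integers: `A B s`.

A = 28^36 mod 43  (bits of 36 = 100100)
  bit 0 = 1: r = r^2 * 28 mod 43 = 1^2 * 28 = 1*28 = 28
  bit 1 = 0: r = r^2 mod 43 = 28^2 = 10
  bit 2 = 0: r = r^2 mod 43 = 10^2 = 14
  bit 3 = 1: r = r^2 * 28 mod 43 = 14^2 * 28 = 24*28 = 27
  bit 4 = 0: r = r^2 mod 43 = 27^2 = 41
  bit 5 = 0: r = r^2 mod 43 = 41^2 = 4
  -> A = 4
B = 28^26 mod 43  (bits of 26 = 11010)
  bit 0 = 1: r = r^2 * 28 mod 43 = 1^2 * 28 = 1*28 = 28
  bit 1 = 1: r = r^2 * 28 mod 43 = 28^2 * 28 = 10*28 = 22
  bit 2 = 0: r = r^2 mod 43 = 22^2 = 11
  bit 3 = 1: r = r^2 * 28 mod 43 = 11^2 * 28 = 35*28 = 34
  bit 4 = 0: r = r^2 mod 43 = 34^2 = 38
  -> B = 38
s = B^a = 38^36 mod 43  (bits of 36 = 100100)
  bit 0 = 1: r = r^2 * 38 mod 43 = 1^2 * 38 = 1*38 = 38
  bit 1 = 0: r = r^2 mod 43 = 38^2 = 25
  bit 2 = 0: r = r^2 mod 43 = 25^2 = 23
  bit 3 = 1: r = r^2 * 38 mod 43 = 23^2 * 38 = 13*38 = 21
  bit 4 = 0: r = r^2 mod 43 = 21^2 = 11
  bit 5 = 0: r = r^2 mod 43 = 11^2 = 35
  -> s = B^a = 35

Answer: 4 38 35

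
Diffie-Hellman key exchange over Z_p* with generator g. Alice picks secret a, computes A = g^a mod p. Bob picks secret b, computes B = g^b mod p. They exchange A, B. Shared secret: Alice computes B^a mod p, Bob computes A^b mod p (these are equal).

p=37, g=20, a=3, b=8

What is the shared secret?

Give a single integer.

A = 20^3 mod 37  (bits of 3 = 11)
  bit 0 = 1: r = r^2 * 20 mod 37 = 1^2 * 20 = 1*20 = 20
  bit 1 = 1: r = r^2 * 20 mod 37 = 20^2 * 20 = 30*20 = 8
  -> A = 8
B = 20^8 mod 37  (bits of 8 = 1000)
  bit 0 = 1: r = r^2 * 20 mod 37 = 1^2 * 20 = 1*20 = 20
  bit 1 = 0: r = r^2 mod 37 = 20^2 = 30
  bit 2 = 0: r = r^2 mod 37 = 30^2 = 12
  bit 3 = 0: r = r^2 mod 37 = 12^2 = 33
  -> B = 33
s = B^a = 33^3 mod 37  (bits of 3 = 11)
  bit 0 = 1: r = r^2 * 33 mod 37 = 1^2 * 33 = 1*33 = 33
  bit 1 = 1: r = r^2 * 33 mod 37 = 33^2 * 33 = 16*33 = 10
  -> s = B^a = 10

Answer: 10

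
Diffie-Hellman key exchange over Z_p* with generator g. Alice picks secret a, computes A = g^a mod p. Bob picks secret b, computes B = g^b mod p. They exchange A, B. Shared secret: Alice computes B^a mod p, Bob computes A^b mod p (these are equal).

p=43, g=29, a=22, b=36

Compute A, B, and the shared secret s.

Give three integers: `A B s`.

A = 29^22 mod 43  (bits of 22 = 10110)
  bit 0 = 1: r = r^2 * 29 mod 43 = 1^2 * 29 = 1*29 = 29
  bit 1 = 0: r = r^2 mod 43 = 29^2 = 24
  bit 2 = 1: r = r^2 * 29 mod 43 = 24^2 * 29 = 17*29 = 20
  bit 3 = 1: r = r^2 * 29 mod 43 = 20^2 * 29 = 13*29 = 33
  bit 4 = 0: r = r^2 mod 43 = 33^2 = 14
  -> A = 14
B = 29^36 mod 43  (bits of 36 = 100100)
  bit 0 = 1: r = r^2 * 29 mod 43 = 1^2 * 29 = 1*29 = 29
  bit 1 = 0: r = r^2 mod 43 = 29^2 = 24
  bit 2 = 0: r = r^2 mod 43 = 24^2 = 17
  bit 3 = 1: r = r^2 * 29 mod 43 = 17^2 * 29 = 31*29 = 39
  bit 4 = 0: r = r^2 mod 43 = 39^2 = 16
  bit 5 = 0: r = r^2 mod 43 = 16^2 = 41
  -> B = 41
s = B^a = 41^22 mod 43  (bits of 22 = 10110)
  bit 0 = 1: r = r^2 * 41 mod 43 = 1^2 * 41 = 1*41 = 41
  bit 1 = 0: r = r^2 mod 43 = 41^2 = 4
  bit 2 = 1: r = r^2 * 41 mod 43 = 4^2 * 41 = 16*41 = 11
  bit 3 = 1: r = r^2 * 41 mod 43 = 11^2 * 41 = 35*41 = 16
  bit 4 = 0: r = r^2 mod 43 = 16^2 = 41
  -> s = B^a = 41

Answer: 14 41 41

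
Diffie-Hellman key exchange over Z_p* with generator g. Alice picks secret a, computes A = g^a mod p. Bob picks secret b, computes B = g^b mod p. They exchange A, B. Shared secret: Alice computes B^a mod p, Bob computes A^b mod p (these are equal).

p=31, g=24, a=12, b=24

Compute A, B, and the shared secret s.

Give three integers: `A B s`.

Answer: 16 8 2

Derivation:
A = 24^12 mod 31  (bits of 12 = 1100)
  bit 0 = 1: r = r^2 * 24 mod 31 = 1^2 * 24 = 1*24 = 24
  bit 1 = 1: r = r^2 * 24 mod 31 = 24^2 * 24 = 18*24 = 29
  bit 2 = 0: r = r^2 mod 31 = 29^2 = 4
  bit 3 = 0: r = r^2 mod 31 = 4^2 = 16
  -> A = 16
B = 24^24 mod 31  (bits of 24 = 11000)
  bit 0 = 1: r = r^2 * 24 mod 31 = 1^2 * 24 = 1*24 = 24
  bit 1 = 1: r = r^2 * 24 mod 31 = 24^2 * 24 = 18*24 = 29
  bit 2 = 0: r = r^2 mod 31 = 29^2 = 4
  bit 3 = 0: r = r^2 mod 31 = 4^2 = 16
  bit 4 = 0: r = r^2 mod 31 = 16^2 = 8
  -> B = 8
s = B^a = 8^12 mod 31  (bits of 12 = 1100)
  bit 0 = 1: r = r^2 * 8 mod 31 = 1^2 * 8 = 1*8 = 8
  bit 1 = 1: r = r^2 * 8 mod 31 = 8^2 * 8 = 2*8 = 16
  bit 2 = 0: r = r^2 mod 31 = 16^2 = 8
  bit 3 = 0: r = r^2 mod 31 = 8^2 = 2
  -> s = B^a = 2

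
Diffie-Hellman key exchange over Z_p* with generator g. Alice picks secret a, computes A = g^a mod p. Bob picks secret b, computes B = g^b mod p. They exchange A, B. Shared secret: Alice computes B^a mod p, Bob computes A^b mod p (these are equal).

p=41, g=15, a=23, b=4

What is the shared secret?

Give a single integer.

A = 15^23 mod 41  (bits of 23 = 10111)
  bit 0 = 1: r = r^2 * 15 mod 41 = 1^2 * 15 = 1*15 = 15
  bit 1 = 0: r = r^2 mod 41 = 15^2 = 20
  bit 2 = 1: r = r^2 * 15 mod 41 = 20^2 * 15 = 31*15 = 14
  bit 3 = 1: r = r^2 * 15 mod 41 = 14^2 * 15 = 32*15 = 29
  bit 4 = 1: r = r^2 * 15 mod 41 = 29^2 * 15 = 21*15 = 28
  -> A = 28
B = 15^4 mod 41  (bits of 4 = 100)
  bit 0 = 1: r = r^2 * 15 mod 41 = 1^2 * 15 = 1*15 = 15
  bit 1 = 0: r = r^2 mod 41 = 15^2 = 20
  bit 2 = 0: r = r^2 mod 41 = 20^2 = 31
  -> B = 31
s = B^a = 31^23 mod 41  (bits of 23 = 10111)
  bit 0 = 1: r = r^2 * 31 mod 41 = 1^2 * 31 = 1*31 = 31
  bit 1 = 0: r = r^2 mod 41 = 31^2 = 18
  bit 2 = 1: r = r^2 * 31 mod 41 = 18^2 * 31 = 37*31 = 40
  bit 3 = 1: r = r^2 * 31 mod 41 = 40^2 * 31 = 1*31 = 31
  bit 4 = 1: r = r^2 * 31 mod 41 = 31^2 * 31 = 18*31 = 25
  -> s = B^a = 25

Answer: 25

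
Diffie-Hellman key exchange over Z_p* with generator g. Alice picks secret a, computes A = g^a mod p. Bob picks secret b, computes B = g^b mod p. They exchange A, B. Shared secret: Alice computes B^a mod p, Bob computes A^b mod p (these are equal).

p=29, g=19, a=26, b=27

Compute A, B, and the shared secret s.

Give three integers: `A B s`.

Answer: 9 26 13

Derivation:
A = 19^26 mod 29  (bits of 26 = 11010)
  bit 0 = 1: r = r^2 * 19 mod 29 = 1^2 * 19 = 1*19 = 19
  bit 1 = 1: r = r^2 * 19 mod 29 = 19^2 * 19 = 13*19 = 15
  bit 2 = 0: r = r^2 mod 29 = 15^2 = 22
  bit 3 = 1: r = r^2 * 19 mod 29 = 22^2 * 19 = 20*19 = 3
  bit 4 = 0: r = r^2 mod 29 = 3^2 = 9
  -> A = 9
B = 19^27 mod 29  (bits of 27 = 11011)
  bit 0 = 1: r = r^2 * 19 mod 29 = 1^2 * 19 = 1*19 = 19
  bit 1 = 1: r = r^2 * 19 mod 29 = 19^2 * 19 = 13*19 = 15
  bit 2 = 0: r = r^2 mod 29 = 15^2 = 22
  bit 3 = 1: r = r^2 * 19 mod 29 = 22^2 * 19 = 20*19 = 3
  bit 4 = 1: r = r^2 * 19 mod 29 = 3^2 * 19 = 9*19 = 26
  -> B = 26
s = B^a = 26^26 mod 29  (bits of 26 = 11010)
  bit 0 = 1: r = r^2 * 26 mod 29 = 1^2 * 26 = 1*26 = 26
  bit 1 = 1: r = r^2 * 26 mod 29 = 26^2 * 26 = 9*26 = 2
  bit 2 = 0: r = r^2 mod 29 = 2^2 = 4
  bit 3 = 1: r = r^2 * 26 mod 29 = 4^2 * 26 = 16*26 = 10
  bit 4 = 0: r = r^2 mod 29 = 10^2 = 13
  -> s = B^a = 13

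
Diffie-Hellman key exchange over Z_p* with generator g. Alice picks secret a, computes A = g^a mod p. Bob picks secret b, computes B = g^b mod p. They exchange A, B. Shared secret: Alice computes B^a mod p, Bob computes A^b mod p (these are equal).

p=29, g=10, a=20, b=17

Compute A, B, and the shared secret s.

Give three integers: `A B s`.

Answer: 7 15 24

Derivation:
A = 10^20 mod 29  (bits of 20 = 10100)
  bit 0 = 1: r = r^2 * 10 mod 29 = 1^2 * 10 = 1*10 = 10
  bit 1 = 0: r = r^2 mod 29 = 10^2 = 13
  bit 2 = 1: r = r^2 * 10 mod 29 = 13^2 * 10 = 24*10 = 8
  bit 3 = 0: r = r^2 mod 29 = 8^2 = 6
  bit 4 = 0: r = r^2 mod 29 = 6^2 = 7
  -> A = 7
B = 10^17 mod 29  (bits of 17 = 10001)
  bit 0 = 1: r = r^2 * 10 mod 29 = 1^2 * 10 = 1*10 = 10
  bit 1 = 0: r = r^2 mod 29 = 10^2 = 13
  bit 2 = 0: r = r^2 mod 29 = 13^2 = 24
  bit 3 = 0: r = r^2 mod 29 = 24^2 = 25
  bit 4 = 1: r = r^2 * 10 mod 29 = 25^2 * 10 = 16*10 = 15
  -> B = 15
s = B^a = 15^20 mod 29  (bits of 20 = 10100)
  bit 0 = 1: r = r^2 * 15 mod 29 = 1^2 * 15 = 1*15 = 15
  bit 1 = 0: r = r^2 mod 29 = 15^2 = 22
  bit 2 = 1: r = r^2 * 15 mod 29 = 22^2 * 15 = 20*15 = 10
  bit 3 = 0: r = r^2 mod 29 = 10^2 = 13
  bit 4 = 0: r = r^2 mod 29 = 13^2 = 24
  -> s = B^a = 24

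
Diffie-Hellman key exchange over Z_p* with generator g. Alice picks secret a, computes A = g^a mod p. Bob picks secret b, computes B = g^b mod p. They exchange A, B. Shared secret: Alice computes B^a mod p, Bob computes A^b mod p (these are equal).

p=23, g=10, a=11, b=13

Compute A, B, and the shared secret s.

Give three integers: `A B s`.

Answer: 22 15 22

Derivation:
A = 10^11 mod 23  (bits of 11 = 1011)
  bit 0 = 1: r = r^2 * 10 mod 23 = 1^2 * 10 = 1*10 = 10
  bit 1 = 0: r = r^2 mod 23 = 10^2 = 8
  bit 2 = 1: r = r^2 * 10 mod 23 = 8^2 * 10 = 18*10 = 19
  bit 3 = 1: r = r^2 * 10 mod 23 = 19^2 * 10 = 16*10 = 22
  -> A = 22
B = 10^13 mod 23  (bits of 13 = 1101)
  bit 0 = 1: r = r^2 * 10 mod 23 = 1^2 * 10 = 1*10 = 10
  bit 1 = 1: r = r^2 * 10 mod 23 = 10^2 * 10 = 8*10 = 11
  bit 2 = 0: r = r^2 mod 23 = 11^2 = 6
  bit 3 = 1: r = r^2 * 10 mod 23 = 6^2 * 10 = 13*10 = 15
  -> B = 15
s = B^a = 15^11 mod 23  (bits of 11 = 1011)
  bit 0 = 1: r = r^2 * 15 mod 23 = 1^2 * 15 = 1*15 = 15
  bit 1 = 0: r = r^2 mod 23 = 15^2 = 18
  bit 2 = 1: r = r^2 * 15 mod 23 = 18^2 * 15 = 2*15 = 7
  bit 3 = 1: r = r^2 * 15 mod 23 = 7^2 * 15 = 3*15 = 22
  -> s = B^a = 22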